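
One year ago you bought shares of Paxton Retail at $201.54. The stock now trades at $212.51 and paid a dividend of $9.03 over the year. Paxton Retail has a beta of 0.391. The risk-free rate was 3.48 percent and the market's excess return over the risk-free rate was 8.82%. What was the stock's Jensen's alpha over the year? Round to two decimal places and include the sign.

Realised HPR = (P1 + D1 − P0) / P0 = (212.51 + 9.03 − 201.54) / 201.54 = 20.00 / 201.54 = 9.9236%
CAPM required = R_f + β·MRP = 3.48% + 0.391 × 8.82% = 6.92862%
α = realised − required = 9.9236% − 6.92862% = +2.99%

+2.99%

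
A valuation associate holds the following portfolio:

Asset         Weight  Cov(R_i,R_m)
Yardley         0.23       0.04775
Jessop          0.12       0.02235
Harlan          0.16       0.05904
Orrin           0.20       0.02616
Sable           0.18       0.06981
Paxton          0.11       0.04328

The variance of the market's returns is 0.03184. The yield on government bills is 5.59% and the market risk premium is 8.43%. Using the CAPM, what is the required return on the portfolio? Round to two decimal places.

17.68%

β_Yardley = 0.04775 / 0.03184 = 1.4997
β_Jessop = 0.02235 / 0.03184 = 0.7019
β_Harlan = 0.05904 / 0.03184 = 1.8543
β_Orrin = 0.02616 / 0.03184 = 0.8216
β_Sable = 0.06981 / 0.03184 = 2.1925
β_Paxton = 0.04328 / 0.03184 = 1.3593
β_P = Σ w_i β_i = 0.23×1.4997 + 0.12×0.7019 + 0.16×1.8543 + 0.20×0.8216 + 0.18×2.1925 + 0.11×1.3593 = 1.4343
E(R_P) = R_f + β_P × MRP = 5.59% + 1.4343 × 8.43% = 17.68%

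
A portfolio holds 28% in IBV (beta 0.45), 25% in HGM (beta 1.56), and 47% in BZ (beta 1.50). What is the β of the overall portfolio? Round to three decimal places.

β_P = Σ w_i β_i = 0.28×0.45 + 0.25×1.56 + 0.47×1.50 = 1.2210

1.221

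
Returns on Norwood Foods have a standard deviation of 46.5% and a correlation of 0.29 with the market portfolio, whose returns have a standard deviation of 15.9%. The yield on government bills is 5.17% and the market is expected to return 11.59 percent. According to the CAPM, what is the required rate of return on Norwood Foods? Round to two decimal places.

β = ρ × σ_i / σ_m = 0.29 × 46.5% / 15.9% = 0.8481
MRP = 11.59% − 5.17% = 6.42%
E(R) = 5.17% + 0.8481 × 6.42% = 10.61%

10.61%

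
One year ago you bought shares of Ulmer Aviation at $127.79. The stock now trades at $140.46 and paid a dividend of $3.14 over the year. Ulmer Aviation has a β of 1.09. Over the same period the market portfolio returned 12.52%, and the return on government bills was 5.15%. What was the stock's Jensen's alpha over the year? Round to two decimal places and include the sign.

Realised HPR = (P1 + D1 − P0) / P0 = (140.46 + 3.14 − 127.79) / 127.79 = 15.81 / 127.79 = 12.3719%
MRP = 12.52% − 5.15% = 7.37%
CAPM required = R_f + β·MRP = 5.15% + 1.09 × 7.37% = 13.1833%
α = realised − required = 12.3719% − 13.1833% = -0.81%

-0.81%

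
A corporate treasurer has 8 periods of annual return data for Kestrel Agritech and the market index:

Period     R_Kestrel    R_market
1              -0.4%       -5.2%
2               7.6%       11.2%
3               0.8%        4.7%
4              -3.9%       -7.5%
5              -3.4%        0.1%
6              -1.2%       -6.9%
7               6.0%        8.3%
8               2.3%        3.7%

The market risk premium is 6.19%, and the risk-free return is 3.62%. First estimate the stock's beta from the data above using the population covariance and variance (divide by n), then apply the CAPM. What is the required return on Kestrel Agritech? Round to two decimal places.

Mean R_i = (-0.4 + 7.6 + 0.8 − 3.9 − 3.4 − 1.2 + 6.0 + 2.3) / 8 = 0.9750%
Mean R_m = (-5.2 + 11.2 + 4.7 − 7.5 + 0.1 − 6.9 + 8.3 + 3.7) / 8 = 1.0500%
Σ(R_i − R̄_i)(R_m − R̄_m) = 178.2700  ⇒  Cov = 178.2700 / 8 = 22.2838
Σ(R_m − R̄_m)² = 352.2000  ⇒  Var(R_m) = 352.2000 / 8 = 44.0250
β = Cov / Var(R_m) = 22.2838 / 44.0250 = 0.5062
E(R) = R_f + β × MRP = 3.62% + 0.5062 × 6.19% = 6.75%

6.75%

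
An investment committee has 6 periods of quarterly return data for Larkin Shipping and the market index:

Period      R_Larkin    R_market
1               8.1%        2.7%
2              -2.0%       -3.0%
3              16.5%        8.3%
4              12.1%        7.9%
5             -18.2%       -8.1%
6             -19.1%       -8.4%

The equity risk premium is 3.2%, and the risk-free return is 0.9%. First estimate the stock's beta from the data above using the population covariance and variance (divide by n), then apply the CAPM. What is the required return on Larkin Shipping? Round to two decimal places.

7.31%

Mean R_i = (8.1 − 2.0 + 16.5 + 12.1 − 18.2 − 19.1) / 6 = -0.4333%
Mean R_m = (2.7 − 3.0 + 8.3 + 7.9 − 8.1 − 8.4) / 6 = -0.1000%
Σ(R_i − R̄_i)(R_m − R̄_m) = 568.0100  ⇒  Cov = 568.0100 / 6 = 94.6683
Σ(R_m − R̄_m)² = 283.7000  ⇒  Var(R_m) = 283.7000 / 6 = 47.2833
β = Cov / Var(R_m) = 94.6683 / 47.2833 = 2.0022
E(R) = R_f + β × MRP = 0.9% + 2.0022 × 3.2% = 7.31%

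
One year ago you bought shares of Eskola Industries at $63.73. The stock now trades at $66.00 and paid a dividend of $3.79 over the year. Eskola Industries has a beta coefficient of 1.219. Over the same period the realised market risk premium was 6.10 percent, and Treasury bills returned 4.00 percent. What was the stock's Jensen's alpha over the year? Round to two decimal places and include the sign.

Realised HPR = (P1 + D1 − P0) / P0 = (66.00 + 3.79 − 63.73) / 63.73 = 6.06 / 63.73 = 9.5089%
CAPM required = R_f + β·MRP = 4.00% + 1.219 × 6.10% = 11.43590%
α = realised − required = 9.5089% − 11.43590% = -1.93%

-1.93%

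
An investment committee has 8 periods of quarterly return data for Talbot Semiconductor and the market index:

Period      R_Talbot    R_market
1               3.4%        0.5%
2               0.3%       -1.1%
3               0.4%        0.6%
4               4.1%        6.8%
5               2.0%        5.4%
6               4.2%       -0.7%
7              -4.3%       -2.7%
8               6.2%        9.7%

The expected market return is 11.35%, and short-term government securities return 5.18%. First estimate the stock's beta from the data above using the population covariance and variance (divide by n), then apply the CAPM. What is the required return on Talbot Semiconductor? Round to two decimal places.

Mean R_i = (3.4 + 0.3 + 0.4 + 4.1 + 2.0 + 4.2 − 4.3 + 6.2) / 8 = 2.0375%
Mean R_m = (0.5 − 1.1 + 0.6 + 6.8 + 5.4 − 0.7 − 2.7 + 9.7) / 8 = 2.3125%
Σ(R_i − R̄_i)(R_m − R̄_m) = 71.4063  ⇒  Cov = 71.4063 / 8 = 8.9258
Σ(R_m − R̄_m)² = 136.3088  ⇒  Var(R_m) = 136.3088 / 8 = 17.0386
β = Cov / Var(R_m) = 8.9258 / 17.0386 = 0.5239
MRP = 11.35% − 5.18% = 6.17%
E(R) = R_f + β × MRP = 5.18% + 0.5239 × 6.17% = 8.41%

8.41%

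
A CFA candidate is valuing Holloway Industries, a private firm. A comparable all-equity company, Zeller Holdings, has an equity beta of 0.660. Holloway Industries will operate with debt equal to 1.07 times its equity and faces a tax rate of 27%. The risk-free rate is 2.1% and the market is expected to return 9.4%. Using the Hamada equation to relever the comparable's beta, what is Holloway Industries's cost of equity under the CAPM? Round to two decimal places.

β_L = β_U × [1 + (1 − t)(D/E)] = 0.660 × [1 + (1 − 0.27) × 1.07]
    = 0.660 × [1 + 0.73 × 1.07] = 0.660 × 1.7811 = 1.1755
MRP = 9.4% − 2.1% = 7.30%
E(R) = R_f + β_L × MRP = 2.1% + 1.1755 × 7.3% = 10.68%

10.68%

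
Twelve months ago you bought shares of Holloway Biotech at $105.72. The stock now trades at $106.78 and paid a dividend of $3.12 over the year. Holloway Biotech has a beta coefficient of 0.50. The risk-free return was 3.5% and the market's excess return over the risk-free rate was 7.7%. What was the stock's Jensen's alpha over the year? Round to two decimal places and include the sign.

Realised HPR = (P1 + D1 − P0) / P0 = (106.78 + 3.12 − 105.72) / 105.72 = 4.18 / 105.72 = 3.9538%
CAPM required = R_f + β·MRP = 3.5% + 0.50 × 7.7% = 7.3500%
α = realised − required = 3.9538% − 7.3500% = -3.40%

-3.40%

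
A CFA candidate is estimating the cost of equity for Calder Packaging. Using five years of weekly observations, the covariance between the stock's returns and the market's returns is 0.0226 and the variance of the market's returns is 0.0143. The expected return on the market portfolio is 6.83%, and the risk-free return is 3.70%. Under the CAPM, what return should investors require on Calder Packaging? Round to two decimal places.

β = Cov(R_i, R_m) / Var(R_m) = 0.0226 / 0.0143 = 1.5804
MRP = 6.83% − 3.70% = 3.13%
E(R) = R_f + β × MRP = 3.70% + 1.5804 × 3.13% = 8.65%

8.65%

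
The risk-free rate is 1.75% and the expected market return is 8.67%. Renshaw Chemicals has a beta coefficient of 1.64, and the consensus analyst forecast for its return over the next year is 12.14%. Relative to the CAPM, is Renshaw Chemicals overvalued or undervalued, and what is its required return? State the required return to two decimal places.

MRP = 8.67% − 1.75% = 6.92%
Required return = R_f + β·MRP = 1.75% + 1.64 × 6.92% = 13.10%
Forecast 12.14% < required 13.10% → the stock plots below the SML → overvalued.

Overvalued; required return 13.10%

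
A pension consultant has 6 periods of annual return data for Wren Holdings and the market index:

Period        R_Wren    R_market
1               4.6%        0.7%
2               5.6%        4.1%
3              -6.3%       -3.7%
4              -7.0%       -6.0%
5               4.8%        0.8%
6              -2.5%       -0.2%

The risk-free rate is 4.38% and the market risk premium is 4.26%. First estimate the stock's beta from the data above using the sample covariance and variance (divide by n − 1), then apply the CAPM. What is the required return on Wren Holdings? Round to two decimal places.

10.66%

Mean R_i = (4.6 + 5.6 − 6.3 − 7.0 + 4.8 − 2.5) / 6 = -0.1333%
Mean R_m = (0.7 + 4.1 − 3.7 − 6.0 + 0.8 − 0.2) / 6 = -0.7167%
Σ(R_i − R̄_i)(R_m − R̄_m) = 95.2567  ⇒  Cov = 95.2567 / 5 = 19.0513
Σ(R_m − R̄_m)² = 64.5883  ⇒  Var(R_m) = 64.5883 / 5 = 12.9177
β = Cov / Var(R_m) = 19.0513 / 12.9177 = 1.4748
E(R) = R_f + β × MRP = 4.38% + 1.4748 × 4.26% = 10.66%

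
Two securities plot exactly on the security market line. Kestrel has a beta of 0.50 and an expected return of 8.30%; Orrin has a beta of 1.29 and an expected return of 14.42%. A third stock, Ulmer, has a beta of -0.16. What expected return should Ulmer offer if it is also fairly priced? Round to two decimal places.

MRP (SML slope) = (14.42% − 8.30%) / (1.29 − 0.50) = 6.12% / 0.79 = 7.7468%
R_f (intercept) = 8.30% − 0.50 × 7.7468% = 4.4266%
E(R_Ulmer) = R_f + β × MRP = 4.4266% + -0.16 × 7.7468% = 3.19%

3.19%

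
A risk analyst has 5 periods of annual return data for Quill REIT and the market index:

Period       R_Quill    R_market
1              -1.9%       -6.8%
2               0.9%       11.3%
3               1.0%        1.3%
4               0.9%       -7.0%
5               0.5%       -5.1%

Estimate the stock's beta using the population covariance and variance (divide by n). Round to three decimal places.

0.071

Mean R_i = (-1.9 + 0.9 + 1.0 + 0.9 + 0.5) / 5 = 0.2800%
Mean R_m = (-6.8 + 11.3 + 1.3 − 7.0 − 5.1) / 5 = -1.2600%
Σ(R_i − R̄_i)(R_m − R̄_m) = 17.3040  ⇒  Cov = 17.3040 / 5 = 3.4608
Σ(R_m − R̄_m)² = 242.6920  ⇒  Var(R_m) = 242.6920 / 5 = 48.5384
β = Cov / Var(R_m) = 3.4608 / 48.5384 = 0.0713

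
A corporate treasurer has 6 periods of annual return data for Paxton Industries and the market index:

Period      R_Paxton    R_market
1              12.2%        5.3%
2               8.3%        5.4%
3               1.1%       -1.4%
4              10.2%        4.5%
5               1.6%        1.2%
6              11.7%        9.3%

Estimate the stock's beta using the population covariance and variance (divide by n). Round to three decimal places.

Mean R_i = (12.2 + 8.3 + 1.1 + 10.2 + 1.6 + 11.7) / 6 = 7.5167%
Mean R_m = (5.3 + 5.4 − 1.4 + 4.5 + 1.2 + 9.3) / 6 = 4.0500%
Σ(R_i − R̄_i)(R_m − R̄_m) = 81.9150  ⇒  Cov = 81.9150 / 6 = 13.6525
Σ(R_m − R̄_m)² = 68.9750  ⇒  Var(R_m) = 68.9750 / 6 = 11.4958
β = Cov / Var(R_m) = 13.6525 / 11.4958 = 1.1876

1.188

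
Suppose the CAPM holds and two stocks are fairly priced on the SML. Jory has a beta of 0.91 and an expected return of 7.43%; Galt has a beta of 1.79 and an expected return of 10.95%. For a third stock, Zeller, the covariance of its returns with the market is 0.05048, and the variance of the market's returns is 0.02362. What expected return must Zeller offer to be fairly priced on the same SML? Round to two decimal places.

12.34%

MRP = (10.95% − 7.43%) / (1.79 − 0.91) = 4.0000%
R_f = 7.43% − 0.91 × 4.0000% = 3.7900%
β_Zeller = Cov / Var(R_m) = 0.05048 / 0.02362 = 2.1372
E(R_Zeller) = R_f + β × MRP = 3.7900% + 2.1372 × 4.0000% = 12.34%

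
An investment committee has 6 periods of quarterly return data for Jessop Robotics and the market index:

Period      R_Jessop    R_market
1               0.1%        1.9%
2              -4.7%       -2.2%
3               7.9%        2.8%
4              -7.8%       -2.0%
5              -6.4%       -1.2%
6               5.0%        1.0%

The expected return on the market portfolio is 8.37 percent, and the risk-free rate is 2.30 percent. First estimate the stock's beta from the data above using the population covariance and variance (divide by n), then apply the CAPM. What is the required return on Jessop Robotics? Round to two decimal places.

18.66%

Mean R_i = (0.1 − 4.7 + 7.9 − 7.8 − 6.4 + 5.0) / 6 = -0.9833%
Mean R_m = (1.9 − 2.2 + 2.8 − 2.0 − 1.2 + 1.0) / 6 = 0.0500%
Σ(R_i − R̄_i)(R_m − R̄_m) = 61.2250  ⇒  Cov = 61.2250 / 6 = 10.2042
Σ(R_m − R̄_m)² = 22.7150  ⇒  Var(R_m) = 22.7150 / 6 = 3.7858
β = Cov / Var(R_m) = 10.2042 / 3.7858 = 2.6954
MRP = 8.37% − 2.30% = 6.07%
E(R) = R_f + β × MRP = 2.30% + 2.6954 × 6.07% = 18.66%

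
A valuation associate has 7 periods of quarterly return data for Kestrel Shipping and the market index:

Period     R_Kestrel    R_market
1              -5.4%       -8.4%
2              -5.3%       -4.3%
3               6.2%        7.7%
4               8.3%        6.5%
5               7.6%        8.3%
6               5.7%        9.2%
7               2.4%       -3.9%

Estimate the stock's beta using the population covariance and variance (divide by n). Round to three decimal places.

0.716

Mean R_i = (-5.4 − 5.3 + 6.2 + 8.3 + 7.6 + 5.7 + 2.4) / 7 = 2.7857%
Mean R_m = (-8.4 − 4.3 + 7.7 + 6.5 + 8.3 + 9.2 − 3.9) / 7 = 2.1571%
Σ(R_i − R̄_i)(R_m − R̄_m) = 233.9357  ⇒  Cov = 233.9357 / 7 = 33.4194
Σ(R_m − R̄_m)² = 326.7571  ⇒  Var(R_m) = 326.7571 / 7 = 46.6796
β = Cov / Var(R_m) = 33.4194 / 46.6796 = 0.7159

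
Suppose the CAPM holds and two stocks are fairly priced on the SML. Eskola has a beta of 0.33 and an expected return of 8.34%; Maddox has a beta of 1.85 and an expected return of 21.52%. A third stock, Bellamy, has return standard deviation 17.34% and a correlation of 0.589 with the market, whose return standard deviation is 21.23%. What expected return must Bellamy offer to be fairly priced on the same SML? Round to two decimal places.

9.65%

MRP = (21.52% − 8.34%) / (1.85 − 0.33) = 8.6711%
R_f = 8.34% − 0.33 × 8.6711% = 5.4785%
β_Bellamy = ρ·σ_i/σ_m = 0.589 × 17.34 / 21.23 = 0.4811
E(R_Bellamy) = R_f + β × MRP = 5.4785% + 0.4811 × 8.6711% = 9.65%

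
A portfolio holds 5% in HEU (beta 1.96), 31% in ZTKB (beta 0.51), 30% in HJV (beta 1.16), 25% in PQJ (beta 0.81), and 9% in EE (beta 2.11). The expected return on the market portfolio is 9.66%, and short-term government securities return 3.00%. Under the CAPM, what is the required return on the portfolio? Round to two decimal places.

9.64%

β_P = Σ w_i β_i = 0.05×1.96 + 0.31×0.51 + 0.30×1.16 + 0.25×0.81 + 0.09×2.11 = 0.9965
MRP = 9.66% − 3.00% = 6.66%
E(R_P) = R_f + β_P × MRP = 3.00% + 0.9965 × 6.66% = 9.64%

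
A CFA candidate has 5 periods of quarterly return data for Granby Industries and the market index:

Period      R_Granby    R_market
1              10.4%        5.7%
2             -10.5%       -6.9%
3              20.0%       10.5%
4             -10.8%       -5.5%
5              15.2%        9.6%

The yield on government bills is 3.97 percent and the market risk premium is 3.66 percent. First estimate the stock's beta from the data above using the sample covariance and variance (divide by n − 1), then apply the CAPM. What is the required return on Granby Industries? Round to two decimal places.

10.34%

Mean R_i = (10.4 − 10.5 + 20.0 − 10.8 + 15.2) / 5 = 4.8600%
Mean R_m = (5.7 − 6.9 + 10.5 − 5.5 + 9.6) / 5 = 2.6800%
Σ(R_i − R̄_i)(R_m − R̄_m) = 481.9260  ⇒  Cov = 481.9260 / 4 = 120.4815
Σ(R_m − R̄_m)² = 276.8480  ⇒  Var(R_m) = 276.8480 / 4 = 69.2120
β = Cov / Var(R_m) = 120.4815 / 69.2120 = 1.7408
E(R) = R_f + β × MRP = 3.97% + 1.7408 × 3.66% = 10.34%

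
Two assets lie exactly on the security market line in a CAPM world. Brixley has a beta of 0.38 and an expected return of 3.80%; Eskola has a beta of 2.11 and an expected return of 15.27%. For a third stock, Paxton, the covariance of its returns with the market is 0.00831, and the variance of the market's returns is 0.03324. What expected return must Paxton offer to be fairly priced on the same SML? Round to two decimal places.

2.94%

MRP = (15.27% − 3.80%) / (2.11 − 0.38) = 6.6301%
R_f = 3.80% − 0.38 × 6.6301% = 1.2806%
β_Paxton = Cov / Var(R_m) = 0.00831 / 0.03324 = 0.2500
E(R_Paxton) = R_f + β × MRP = 1.2806% + 0.2500 × 6.6301% = 2.94%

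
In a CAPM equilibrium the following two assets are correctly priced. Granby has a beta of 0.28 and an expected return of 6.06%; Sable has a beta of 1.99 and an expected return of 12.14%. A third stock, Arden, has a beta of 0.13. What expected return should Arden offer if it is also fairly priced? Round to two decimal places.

MRP (SML slope) = (12.14% − 6.06%) / (1.99 − 0.28) = 6.08% / 1.71 = 3.5556%
R_f (intercept) = 6.06% − 0.28 × 3.5556% = 5.0644%
E(R_Arden) = R_f + β × MRP = 5.0644% + 0.13 × 3.5556% = 5.53%

5.53%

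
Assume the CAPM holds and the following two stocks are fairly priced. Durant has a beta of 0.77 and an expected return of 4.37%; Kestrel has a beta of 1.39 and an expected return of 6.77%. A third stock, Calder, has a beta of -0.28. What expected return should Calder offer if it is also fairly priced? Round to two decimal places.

0.31%

MRP (SML slope) = (6.77% − 4.37%) / (1.39 − 0.77) = 2.40% / 0.62 = 3.8710%
R_f (intercept) = 4.37% − 0.77 × 3.8710% = 1.3893%
E(R_Calder) = R_f + β × MRP = 1.3893% + -0.28 × 3.8710% = 0.31%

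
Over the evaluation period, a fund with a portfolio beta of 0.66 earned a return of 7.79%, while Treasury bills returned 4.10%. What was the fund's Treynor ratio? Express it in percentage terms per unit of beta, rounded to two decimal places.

Treynor = (R_P − R_f) / β_P = (7.79% − 4.10%) / 0.6600 = 3.69% / 0.6600 = 5.59%

5.59%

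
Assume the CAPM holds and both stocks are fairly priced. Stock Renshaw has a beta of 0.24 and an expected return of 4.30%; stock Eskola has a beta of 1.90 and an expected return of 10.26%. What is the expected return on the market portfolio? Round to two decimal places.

Both satisfy E(R) = R_f + β·MRP, so the slope of the SML is
MRP = (10.26% − 4.30%) / (1.90 − 0.24) = 5.96% / 1.66 = 3.5904%
R_f = E(R_Renshaw) − β_Renshaw·MRP = 4.30% − 0.24 × 3.5904% = 3.4383%
E(R_m) = R_f + MRP = 3.4383% + 3.5904% = 7.03%

7.03%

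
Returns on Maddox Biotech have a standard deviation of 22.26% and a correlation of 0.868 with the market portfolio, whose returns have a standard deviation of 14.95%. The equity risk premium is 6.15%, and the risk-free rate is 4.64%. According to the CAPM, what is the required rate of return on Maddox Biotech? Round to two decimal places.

β = ρ × σ_i / σ_m = 0.868 × 22.26% / 14.95% = 1.2924
E(R) = 4.64% + 1.2924 × 6.15% = 12.59%

12.59%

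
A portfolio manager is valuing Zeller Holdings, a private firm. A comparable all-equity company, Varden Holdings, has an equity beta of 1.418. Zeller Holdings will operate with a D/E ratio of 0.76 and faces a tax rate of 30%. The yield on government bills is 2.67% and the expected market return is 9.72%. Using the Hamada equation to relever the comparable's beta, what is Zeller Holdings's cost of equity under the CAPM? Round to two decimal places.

β_L = β_U × [1 + (1 − t)(D/E)] = 1.418 × [1 + (1 − 0.30) × 0.76]
    = 1.418 × [1 + 0.70 × 0.76] = 1.418 × 1.5320 = 2.1724
MRP = 9.72% − 2.67% = 7.05%
E(R) = R_f + β_L × MRP = 2.67% + 2.1724 × 7.05% = 17.99%

17.99%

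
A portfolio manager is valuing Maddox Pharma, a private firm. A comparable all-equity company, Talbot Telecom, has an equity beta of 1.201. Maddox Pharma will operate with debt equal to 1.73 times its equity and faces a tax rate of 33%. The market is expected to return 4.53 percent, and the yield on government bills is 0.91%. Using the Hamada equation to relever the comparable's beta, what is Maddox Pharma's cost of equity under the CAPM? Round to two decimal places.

10.30%

β_L = β_U × [1 + (1 − t)(D/E)] = 1.201 × [1 + (1 − 0.33) × 1.73]
    = 1.201 × [1 + 0.67 × 1.73] = 1.201 × 2.1591 = 2.5931
MRP = 4.53% − 0.91% = 3.62%
E(R) = R_f + β_L × MRP = 0.91% + 2.5931 × 3.62% = 10.30%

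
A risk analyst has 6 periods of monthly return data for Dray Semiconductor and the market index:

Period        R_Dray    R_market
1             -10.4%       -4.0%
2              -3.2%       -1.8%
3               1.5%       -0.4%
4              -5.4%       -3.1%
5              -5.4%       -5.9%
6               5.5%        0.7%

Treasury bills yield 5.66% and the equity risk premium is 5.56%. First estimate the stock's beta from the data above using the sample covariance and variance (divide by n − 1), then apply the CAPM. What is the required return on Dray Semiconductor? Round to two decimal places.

16.52%

Mean R_i = (-10.4 − 3.2 + 1.5 − 5.4 − 5.4 + 5.5) / 6 = -2.9000%
Mean R_m = (-4.0 − 1.8 − 0.4 − 3.1 − 5.9 + 0.7) / 6 = -2.4167%
Σ(R_i − R̄_i)(R_m − R̄_m) = 57.1600  ⇒  Cov = 57.1600 / 5 = 11.4320
Σ(R_m − R̄_m)² = 29.2683  ⇒  Var(R_m) = 29.2683 / 5 = 5.8537
β = Cov / Var(R_m) = 11.4320 / 5.8537 = 1.9530
E(R) = R_f + β × MRP = 5.66% + 1.9530 × 5.56% = 16.52%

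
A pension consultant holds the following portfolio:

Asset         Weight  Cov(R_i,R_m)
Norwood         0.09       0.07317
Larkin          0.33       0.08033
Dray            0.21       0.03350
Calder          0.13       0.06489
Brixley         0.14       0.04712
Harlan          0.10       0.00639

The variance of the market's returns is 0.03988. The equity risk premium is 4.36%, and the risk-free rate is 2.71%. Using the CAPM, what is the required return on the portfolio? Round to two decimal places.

8.81%

β_Norwood = 0.07317 / 0.03988 = 1.8348
β_Larkin = 0.08033 / 0.03988 = 2.0143
β_Dray = 0.03350 / 0.03988 = 0.8400
β_Calder = 0.06489 / 0.03988 = 1.6271
β_Brixley = 0.04712 / 0.03988 = 1.1815
β_Harlan = 0.00639 / 0.03988 = 0.1602
β_P = Σ w_i β_i = 0.09×1.8348 + 0.33×2.0143 + 0.21×0.8400 + 0.13×1.6271 + 0.14×1.1815 + 0.10×0.1602 = 1.3992
E(R_P) = R_f + β_P × MRP = 2.71% + 1.3992 × 4.36% = 8.81%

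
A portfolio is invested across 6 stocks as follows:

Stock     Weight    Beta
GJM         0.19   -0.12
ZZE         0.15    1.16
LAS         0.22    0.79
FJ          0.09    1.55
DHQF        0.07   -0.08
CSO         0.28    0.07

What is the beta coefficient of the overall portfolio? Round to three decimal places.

0.479

β_P = Σ w_i β_i = 0.19×-0.12 + 0.15×1.16 + 0.22×0.79 + 0.09×1.55 + 0.07×-0.08 + 0.28×0.07 = 0.4785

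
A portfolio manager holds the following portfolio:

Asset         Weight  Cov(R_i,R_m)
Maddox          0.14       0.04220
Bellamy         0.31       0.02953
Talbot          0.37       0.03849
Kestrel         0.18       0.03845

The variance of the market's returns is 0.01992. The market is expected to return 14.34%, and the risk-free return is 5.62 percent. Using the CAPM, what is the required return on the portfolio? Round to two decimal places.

β_Maddox = 0.04220 / 0.01992 = 2.1185
β_Bellamy = 0.02953 / 0.01992 = 1.4824
β_Talbot = 0.03849 / 0.01992 = 1.9322
β_Kestrel = 0.03845 / 0.01992 = 1.9302
β_P = Σ w_i β_i = 0.14×2.1185 + 0.31×1.4824 + 0.37×1.9322 + 0.18×1.9302 = 1.8185
MRP = 14.34% − 5.62% = 8.72%
E(R_P) = R_f + β_P × MRP = 5.62% + 1.8185 × 8.72% = 21.48%

21.48%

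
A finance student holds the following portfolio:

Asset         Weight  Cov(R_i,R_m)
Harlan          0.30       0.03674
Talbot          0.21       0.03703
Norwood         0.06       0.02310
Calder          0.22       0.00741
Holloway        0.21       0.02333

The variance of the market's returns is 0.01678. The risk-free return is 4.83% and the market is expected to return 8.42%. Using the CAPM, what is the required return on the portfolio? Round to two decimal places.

10.55%

β_Harlan = 0.03674 / 0.01678 = 2.1895
β_Talbot = 0.03703 / 0.01678 = 2.2068
β_Norwood = 0.02310 / 0.01678 = 1.3766
β_Calder = 0.00741 / 0.01678 = 0.4416
β_Holloway = 0.02333 / 0.01678 = 1.3903
β_P = Σ w_i β_i = 0.30×2.1895 + 0.21×2.2068 + 0.06×1.3766 + 0.22×0.4416 + 0.21×1.3903 = 1.5920
MRP = 8.42% − 4.83% = 3.59%
E(R_P) = R_f + β_P × MRP = 4.83% + 1.5920 × 3.59% = 10.55%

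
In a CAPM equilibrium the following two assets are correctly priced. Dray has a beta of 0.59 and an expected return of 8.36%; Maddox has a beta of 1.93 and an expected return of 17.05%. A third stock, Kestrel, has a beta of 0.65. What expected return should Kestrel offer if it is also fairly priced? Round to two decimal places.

8.75%

MRP (SML slope) = (17.05% − 8.36%) / (1.93 − 0.59) = 8.69% / 1.34 = 6.4851%
R_f (intercept) = 8.36% − 0.59 × 6.4851% = 4.5338%
E(R_Kestrel) = R_f + β × MRP = 4.5338% + 0.65 × 6.4851% = 8.75%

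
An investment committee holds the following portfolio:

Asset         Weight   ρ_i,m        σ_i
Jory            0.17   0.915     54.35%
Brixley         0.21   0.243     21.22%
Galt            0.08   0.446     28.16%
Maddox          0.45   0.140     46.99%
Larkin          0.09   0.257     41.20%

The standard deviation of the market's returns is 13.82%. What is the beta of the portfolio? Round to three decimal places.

β_Jory = 0.915 × 54.35% / 13.82% = 3.5984
β_Brixley = 0.243 × 21.22% / 13.82% = 0.3731
β_Galt = 0.446 × 28.16% / 13.82% = 0.9088
β_Maddox = 0.140 × 46.99% / 13.82% = 0.4760
β_Larkin = 0.257 × 41.20% / 13.82% = 0.7662
β_P = Σ w_i β_i = 0.17×3.5984 + 0.21×0.3731 + 0.08×0.9088 + 0.45×0.4760 + 0.09×0.7662 = 1.0459

1.046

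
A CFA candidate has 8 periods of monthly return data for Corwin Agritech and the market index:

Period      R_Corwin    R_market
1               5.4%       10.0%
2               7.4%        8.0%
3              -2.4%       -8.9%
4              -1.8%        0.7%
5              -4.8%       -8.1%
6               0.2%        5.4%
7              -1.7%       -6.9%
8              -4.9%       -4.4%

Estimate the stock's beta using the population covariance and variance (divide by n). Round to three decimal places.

Mean R_i = (5.4 + 7.4 − 2.4 − 1.8 − 4.8 + 0.2 − 1.7 − 4.9) / 8 = -0.3250%
Mean R_m = (10.0 + 8.0 − 8.9 + 0.7 − 8.1 + 5.4 − 6.9 − 4.4) / 8 = -0.5250%
Σ(R_i − R̄_i)(R_m − R̄_m) = 205.1850  ⇒  Cov = 205.1850 / 8 = 25.6481
Σ(R_m − R̄_m)² = 403.2350  ⇒  Var(R_m) = 403.2350 / 8 = 50.4044
β = Cov / Var(R_m) = 25.6481 / 50.4044 = 0.5088

0.509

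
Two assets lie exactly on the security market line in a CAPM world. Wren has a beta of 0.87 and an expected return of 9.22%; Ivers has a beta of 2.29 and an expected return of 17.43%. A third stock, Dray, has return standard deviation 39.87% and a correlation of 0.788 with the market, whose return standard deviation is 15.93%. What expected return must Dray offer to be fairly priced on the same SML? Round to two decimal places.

15.59%

MRP = (17.43% − 9.22%) / (2.29 − 0.87) = 5.7817%
R_f = 9.22% − 0.87 × 5.7817% = 4.1899%
β_Dray = ρ·σ_i/σ_m = 0.788 × 39.87 / 15.93 = 1.9722
E(R_Dray) = R_f + β × MRP = 4.1899% + 1.9722 × 5.7817% = 15.59%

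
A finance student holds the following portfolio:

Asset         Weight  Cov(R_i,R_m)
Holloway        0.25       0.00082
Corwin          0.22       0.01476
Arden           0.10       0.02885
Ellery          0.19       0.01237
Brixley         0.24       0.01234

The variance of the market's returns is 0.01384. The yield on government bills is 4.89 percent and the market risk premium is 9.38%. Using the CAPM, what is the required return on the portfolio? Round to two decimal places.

β_Holloway = 0.00082 / 0.01384 = 0.0592
β_Corwin = 0.01476 / 0.01384 = 1.0665
β_Arden = 0.02885 / 0.01384 = 2.0845
β_Ellery = 0.01237 / 0.01384 = 0.8938
β_Brixley = 0.01234 / 0.01384 = 0.8916
β_P = Σ w_i β_i = 0.25×0.0592 + 0.22×1.0665 + 0.10×2.0845 + 0.19×0.8938 + 0.24×0.8916 = 0.8417
E(R_P) = R_f + β_P × MRP = 4.89% + 0.8417 × 9.38% = 12.79%

12.79%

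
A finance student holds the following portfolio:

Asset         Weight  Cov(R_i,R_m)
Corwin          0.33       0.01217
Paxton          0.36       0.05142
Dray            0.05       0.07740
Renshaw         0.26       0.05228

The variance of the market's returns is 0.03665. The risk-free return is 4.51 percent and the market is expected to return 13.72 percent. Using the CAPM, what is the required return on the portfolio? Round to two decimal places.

14.56%

β_Corwin = 0.01217 / 0.03665 = 0.3321
β_Paxton = 0.05142 / 0.03665 = 1.4030
β_Dray = 0.07740 / 0.03665 = 2.1119
β_Renshaw = 0.05228 / 0.03665 = 1.4265
β_P = Σ w_i β_i = 0.33×0.3321 + 0.36×1.4030 + 0.05×2.1119 + 0.26×1.4265 = 1.0912
MRP = 13.72% − 4.51% = 9.21%
E(R_P) = R_f + β_P × MRP = 4.51% + 1.0912 × 9.21% = 14.56%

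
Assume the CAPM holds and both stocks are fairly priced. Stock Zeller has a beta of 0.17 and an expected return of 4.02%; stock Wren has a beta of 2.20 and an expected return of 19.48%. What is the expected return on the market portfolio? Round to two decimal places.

Both satisfy E(R) = R_f + β·MRP, so the slope of the SML is
MRP = (19.48% − 4.02%) / (2.20 − 0.17) = 15.46% / 2.03 = 7.6158%
R_f = E(R_Zeller) − β_Zeller·MRP = 4.02% − 0.17 × 7.6158% = 2.7253%
E(R_m) = R_f + MRP = 2.7253% + 7.6158% = 10.34%

10.34%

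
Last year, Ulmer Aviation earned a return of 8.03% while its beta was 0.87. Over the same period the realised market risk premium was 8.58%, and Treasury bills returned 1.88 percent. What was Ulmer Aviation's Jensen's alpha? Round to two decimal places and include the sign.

-1.31%

CAPM benchmark = R_f + β(R_m − R_f) = 1.88% + 0.87 × 8.58% = 9.3446%
α = actual − benchmark = 8.03% − 9.3446% = -1.31%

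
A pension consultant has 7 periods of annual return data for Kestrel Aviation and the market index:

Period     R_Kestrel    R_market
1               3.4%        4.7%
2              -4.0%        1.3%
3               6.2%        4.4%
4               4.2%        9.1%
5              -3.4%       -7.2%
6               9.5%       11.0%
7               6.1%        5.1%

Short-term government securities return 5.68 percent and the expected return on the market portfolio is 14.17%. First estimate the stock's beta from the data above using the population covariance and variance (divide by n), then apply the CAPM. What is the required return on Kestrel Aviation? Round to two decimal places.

Mean R_i = (3.4 − 4.0 + 6.2 + 4.2 − 3.4 + 9.5 + 6.1) / 7 = 3.1429%
Mean R_m = (4.7 + 1.3 + 4.4 + 9.1 − 7.2 + 11.0 + 5.1) / 7 = 4.0571%
Σ(R_i − R̄_i)(R_m − R̄_m) = 147.1129  ⇒  Cov = 147.1129 / 7 = 21.0161
Σ(R_m − R̄_m)² = 209.5771  ⇒  Var(R_m) = 209.5771 / 7 = 29.9396
β = Cov / Var(R_m) = 21.0161 / 29.9396 = 0.7019
MRP = 14.17% − 5.68% = 8.49%
E(R) = R_f + β × MRP = 5.68% + 0.7019 × 8.49% = 11.64%

11.64%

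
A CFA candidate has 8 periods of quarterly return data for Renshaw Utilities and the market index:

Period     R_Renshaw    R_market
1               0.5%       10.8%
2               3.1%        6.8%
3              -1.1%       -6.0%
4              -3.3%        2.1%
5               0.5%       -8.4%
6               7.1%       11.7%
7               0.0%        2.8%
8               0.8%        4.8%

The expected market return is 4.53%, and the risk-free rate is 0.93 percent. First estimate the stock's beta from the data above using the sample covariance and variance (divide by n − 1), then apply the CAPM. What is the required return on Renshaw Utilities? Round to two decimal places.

1.77%

Mean R_i = (0.5 + 3.1 − 1.1 − 3.3 + 0.5 + 7.1 + 0.0 + 0.8) / 8 = 0.9500%
Mean R_m = (10.8 + 6.8 − 6.0 + 2.1 − 8.4 + 11.7 + 2.8 + 4.8) / 8 = 3.0750%
Σ(R_i − R̄_i)(R_m − R̄_m) = 85.4900  ⇒  Cov = 85.4900 / 7 = 12.2129
Σ(R_m − R̄_m)² = 365.9750  ⇒  Var(R_m) = 365.9750 / 7 = 52.2821
β = Cov / Var(R_m) = 12.2129 / 52.2821 = 0.2336
MRP = 4.53% − 0.93% = 3.60%
E(R) = R_f + β × MRP = 0.93% + 0.2336 × 3.60% = 1.77%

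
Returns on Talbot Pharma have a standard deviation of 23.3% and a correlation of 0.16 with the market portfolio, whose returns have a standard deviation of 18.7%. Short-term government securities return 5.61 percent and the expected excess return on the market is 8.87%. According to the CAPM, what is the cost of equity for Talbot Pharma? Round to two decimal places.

7.38%

β = ρ × σ_i / σ_m = 0.16 × 23.3% / 18.7% = 0.1994
E(R) = 5.61% + 0.1994 × 8.87% = 7.38%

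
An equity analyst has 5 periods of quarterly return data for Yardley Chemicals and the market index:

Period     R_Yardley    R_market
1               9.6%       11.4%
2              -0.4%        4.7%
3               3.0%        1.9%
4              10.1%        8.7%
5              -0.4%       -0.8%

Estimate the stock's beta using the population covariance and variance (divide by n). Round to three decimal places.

Mean R_i = (9.6 − 0.4 + 3.0 + 10.1 − 0.4) / 5 = 4.3800%
Mean R_m = (11.4 + 4.7 + 1.9 + 8.7 − 0.8) / 5 = 5.1800%
Σ(R_i − R̄_i)(R_m − R̄_m) = 88.0080  ⇒  Cov = 88.0080 / 5 = 17.6016
Σ(R_m − R̄_m)² = 97.8280  ⇒  Var(R_m) = 97.8280 / 5 = 19.5656
β = Cov / Var(R_m) = 17.6016 / 19.5656 = 0.8996

0.900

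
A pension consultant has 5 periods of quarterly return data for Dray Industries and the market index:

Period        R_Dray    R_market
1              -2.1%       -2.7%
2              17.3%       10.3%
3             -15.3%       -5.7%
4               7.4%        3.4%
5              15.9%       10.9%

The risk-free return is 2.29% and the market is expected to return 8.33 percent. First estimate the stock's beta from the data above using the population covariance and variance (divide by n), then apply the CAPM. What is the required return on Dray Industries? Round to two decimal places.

Mean R_i = (-2.1 + 17.3 − 15.3 + 7.4 + 15.9) / 5 = 4.6400%
Mean R_m = (-2.7 + 10.3 − 5.7 + 3.4 + 10.9) / 5 = 3.2400%
Σ(R_i − R̄_i)(R_m − R̄_m) = 394.3720  ⇒  Cov = 394.3720 / 5 = 78.8744
Σ(R_m − R̄_m)² = 223.7520  ⇒  Var(R_m) = 223.7520 / 5 = 44.7504
β = Cov / Var(R_m) = 78.8744 / 44.7504 = 1.7625
MRP = 8.33% − 2.29% = 6.04%
E(R) = R_f + β × MRP = 2.29% + 1.7625 × 6.04% = 12.94%

12.94%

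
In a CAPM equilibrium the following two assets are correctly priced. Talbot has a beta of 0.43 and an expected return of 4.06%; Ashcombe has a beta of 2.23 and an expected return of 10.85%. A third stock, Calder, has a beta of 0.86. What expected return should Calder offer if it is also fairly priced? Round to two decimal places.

MRP (SML slope) = (10.85% − 4.06%) / (2.23 − 0.43) = 6.79% / 1.80 = 3.7722%
R_f (intercept) = 4.06% − 0.43 × 3.7722% = 2.4380%
E(R_Calder) = R_f + β × MRP = 2.4380% + 0.86 × 3.7722% = 5.68%

5.68%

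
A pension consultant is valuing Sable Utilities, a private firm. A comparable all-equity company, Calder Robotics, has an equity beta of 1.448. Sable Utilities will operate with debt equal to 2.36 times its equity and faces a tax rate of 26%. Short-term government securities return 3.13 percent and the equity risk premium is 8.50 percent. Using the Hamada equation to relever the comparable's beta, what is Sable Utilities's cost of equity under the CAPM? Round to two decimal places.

36.93%

β_L = β_U × [1 + (1 − t)(D/E)] = 1.448 × [1 + (1 − 0.26) × 2.36]
    = 1.448 × [1 + 0.74 × 2.36] = 1.448 × 2.7464 = 3.9768
E(R) = R_f + β_L × MRP = 3.13% + 3.9768 × 8.50% = 36.93%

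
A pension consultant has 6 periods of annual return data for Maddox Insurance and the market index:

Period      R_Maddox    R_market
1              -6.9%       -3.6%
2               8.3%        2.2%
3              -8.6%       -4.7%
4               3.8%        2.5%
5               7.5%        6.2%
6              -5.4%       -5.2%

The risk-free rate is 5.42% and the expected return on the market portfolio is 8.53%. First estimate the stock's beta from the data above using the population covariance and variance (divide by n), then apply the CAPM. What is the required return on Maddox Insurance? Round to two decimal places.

Mean R_i = (-6.9 + 8.3 − 8.6 + 3.8 + 7.5 − 5.4) / 6 = -0.2167%
Mean R_m = (-3.6 + 2.2 − 4.7 + 2.5 + 6.2 − 5.2) / 6 = -0.4333%
Σ(R_i − R̄_i)(R_m − R̄_m) = 167.0367  ⇒  Cov = 167.0367 / 6 = 27.8395
Σ(R_m − R̄_m)² = 110.4933  ⇒  Var(R_m) = 110.4933 / 6 = 18.4156
β = Cov / Var(R_m) = 27.8395 / 18.4156 = 1.5117
MRP = 8.53% − 5.42% = 3.11%
E(R) = R_f + β × MRP = 5.42% + 1.5117 × 3.11% = 10.12%

10.12%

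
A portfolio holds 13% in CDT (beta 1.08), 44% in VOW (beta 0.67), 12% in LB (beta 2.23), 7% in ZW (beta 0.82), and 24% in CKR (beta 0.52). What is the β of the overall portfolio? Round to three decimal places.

β_P = Σ w_i β_i = 0.13×1.08 + 0.44×0.67 + 0.12×2.23 + 0.07×0.82 + 0.24×0.52 = 0.8850

0.885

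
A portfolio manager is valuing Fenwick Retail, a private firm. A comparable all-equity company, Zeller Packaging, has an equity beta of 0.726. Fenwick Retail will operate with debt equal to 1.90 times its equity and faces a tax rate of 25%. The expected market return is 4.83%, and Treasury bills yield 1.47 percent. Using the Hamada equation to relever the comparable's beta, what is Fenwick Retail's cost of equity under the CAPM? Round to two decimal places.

β_L = β_U × [1 + (1 − t)(D/E)] = 0.726 × [1 + (1 − 0.25) × 1.90]
    = 0.726 × [1 + 0.75 × 1.90] = 0.726 × 2.4250 = 1.7606
MRP = 4.83% − 1.47% = 3.36%
E(R) = R_f + β_L × MRP = 1.47% + 1.7606 × 3.36% = 7.39%

7.39%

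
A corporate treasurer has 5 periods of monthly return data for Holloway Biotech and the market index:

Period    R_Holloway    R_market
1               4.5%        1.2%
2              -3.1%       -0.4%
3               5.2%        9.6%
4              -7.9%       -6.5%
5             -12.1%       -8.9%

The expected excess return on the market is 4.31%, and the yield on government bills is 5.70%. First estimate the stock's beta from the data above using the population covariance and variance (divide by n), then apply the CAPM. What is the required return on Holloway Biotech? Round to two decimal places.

Mean R_i = (4.5 − 3.1 + 5.2 − 7.9 − 12.1) / 5 = -2.6800%
Mean R_m = (1.2 − 0.4 + 9.6 − 6.5 − 8.9) / 5 = -1.0000%
Σ(R_i − R̄_i)(R_m − R̄_m) = 202.2000  ⇒  Cov = 202.2000 / 5 = 40.4400
Σ(R_m − R̄_m)² = 210.2200  ⇒  Var(R_m) = 210.2200 / 5 = 42.0440
β = Cov / Var(R_m) = 40.4400 / 42.0440 = 0.9618
E(R) = R_f + β × MRP = 5.70% + 0.9618 × 4.31% = 9.85%

9.85%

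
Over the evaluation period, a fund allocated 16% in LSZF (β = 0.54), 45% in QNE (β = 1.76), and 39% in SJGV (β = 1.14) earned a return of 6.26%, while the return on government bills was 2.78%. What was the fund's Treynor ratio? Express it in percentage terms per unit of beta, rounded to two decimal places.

2.63%

β_P = 0.16×0.54 + 0.45×1.76 + 0.39×1.14 = 1.3230
Treynor = (R_P − R_f) / β_P = (6.26% − 2.78%) / 1.3230 = 3.48% / 1.3230 = 2.63%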